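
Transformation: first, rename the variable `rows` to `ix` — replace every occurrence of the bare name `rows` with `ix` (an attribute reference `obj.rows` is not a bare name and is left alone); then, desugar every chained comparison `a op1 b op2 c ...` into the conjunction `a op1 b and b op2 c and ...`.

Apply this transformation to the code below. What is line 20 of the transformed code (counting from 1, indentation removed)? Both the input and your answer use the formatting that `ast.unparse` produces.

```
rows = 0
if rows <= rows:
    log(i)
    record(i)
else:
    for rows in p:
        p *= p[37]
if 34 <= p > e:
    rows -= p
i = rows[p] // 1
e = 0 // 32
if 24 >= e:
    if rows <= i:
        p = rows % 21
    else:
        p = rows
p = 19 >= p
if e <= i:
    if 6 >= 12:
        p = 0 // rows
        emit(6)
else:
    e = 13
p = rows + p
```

Transformed code:
ix = 0
if ix <= ix:
    log(i)
    record(i)
else:
    for ix in p:
        p *= p[37]
if 34 <= p and p > e:
    ix -= p
i = ix[p] // 1
e = 0 // 32
if 24 >= e:
    if ix <= i:
        p = ix % 21
    else:
        p = ix
p = 19 >= p
if e <= i:
    if 6 >= 12:
        p = 0 // ix
        emit(6)
else:
    e = 13
p = ix + p

p = 0 // ix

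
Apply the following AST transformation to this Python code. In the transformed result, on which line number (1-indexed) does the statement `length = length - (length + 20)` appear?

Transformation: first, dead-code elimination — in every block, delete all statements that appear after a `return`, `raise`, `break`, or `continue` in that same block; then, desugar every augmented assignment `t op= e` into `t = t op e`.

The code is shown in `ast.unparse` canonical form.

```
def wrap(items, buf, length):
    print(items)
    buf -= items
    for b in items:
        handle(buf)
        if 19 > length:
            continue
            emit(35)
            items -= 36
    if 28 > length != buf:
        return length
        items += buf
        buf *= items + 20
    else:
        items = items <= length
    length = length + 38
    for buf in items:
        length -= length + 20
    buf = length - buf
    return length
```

Transformed code:
def wrap(items, buf, length):
    print(items)
    buf = buf - items
    for b in items:
        handle(buf)
        if 19 > length:
            continue
    if 28 > length != buf:
        return length
    else:
        items = items <= length
    length = length + 38
    for buf in items:
        length = length - (length + 20)
    buf = length - buf
    return length

14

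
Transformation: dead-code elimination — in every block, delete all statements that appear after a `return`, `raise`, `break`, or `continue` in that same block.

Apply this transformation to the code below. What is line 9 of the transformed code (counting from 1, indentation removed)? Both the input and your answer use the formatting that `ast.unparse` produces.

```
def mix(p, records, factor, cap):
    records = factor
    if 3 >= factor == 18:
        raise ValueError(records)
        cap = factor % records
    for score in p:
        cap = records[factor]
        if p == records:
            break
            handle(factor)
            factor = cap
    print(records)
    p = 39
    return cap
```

Transformed code:
def mix(p, records, factor, cap):
    records = factor
    if 3 >= factor == 18:
        raise ValueError(records)
    for score in p:
        cap = records[factor]
        if p == records:
            break
    print(records)
    p = 39
    return cap

print(records)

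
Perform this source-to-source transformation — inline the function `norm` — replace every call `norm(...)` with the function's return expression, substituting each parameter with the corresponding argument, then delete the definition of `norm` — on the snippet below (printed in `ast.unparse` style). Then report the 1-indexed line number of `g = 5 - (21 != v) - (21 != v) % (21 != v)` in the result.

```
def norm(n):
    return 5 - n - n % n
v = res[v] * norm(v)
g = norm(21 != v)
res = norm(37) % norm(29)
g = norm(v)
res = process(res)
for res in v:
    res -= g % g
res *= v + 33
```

2

Transformed code:
v = res[v] * (5 - v - v % v)
g = 5 - (21 != v) - (21 != v) % (21 != v)
res = (5 - 37 - 37 % 37) % (5 - 29 - 29 % 29)
g = 5 - v - v % v
res = process(res)
for res in v:
    res -= g % g
res *= v + 33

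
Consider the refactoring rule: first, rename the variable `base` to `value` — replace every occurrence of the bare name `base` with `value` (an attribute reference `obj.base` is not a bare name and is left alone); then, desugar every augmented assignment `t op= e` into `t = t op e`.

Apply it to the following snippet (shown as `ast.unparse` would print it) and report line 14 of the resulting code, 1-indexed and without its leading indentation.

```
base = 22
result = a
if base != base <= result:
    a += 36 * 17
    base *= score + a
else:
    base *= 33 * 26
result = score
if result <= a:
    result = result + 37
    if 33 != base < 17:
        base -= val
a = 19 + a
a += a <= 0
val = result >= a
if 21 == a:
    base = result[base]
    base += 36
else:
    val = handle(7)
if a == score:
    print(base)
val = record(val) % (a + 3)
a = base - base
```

Transformed code:
value = 22
result = a
if value != value <= result:
    a = a + 36 * 17
    value = value * (score + a)
else:
    value = value * (33 * 26)
result = score
if result <= a:
    result = result + 37
    if 33 != value < 17:
        value = value - val
a = 19 + a
a = a + (a <= 0)
val = result >= a
if 21 == a:
    value = result[value]
    value = value + 36
else:
    val = handle(7)
if a == score:
    print(value)
val = record(val) % (a + 3)
a = value - value

a = a + (a <= 0)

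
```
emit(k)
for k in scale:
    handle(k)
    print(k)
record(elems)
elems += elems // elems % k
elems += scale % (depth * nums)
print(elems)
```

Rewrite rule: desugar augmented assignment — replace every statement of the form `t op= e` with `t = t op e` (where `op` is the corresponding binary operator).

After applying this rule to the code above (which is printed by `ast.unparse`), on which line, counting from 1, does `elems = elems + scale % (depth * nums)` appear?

Transformed code:
emit(k)
for k in scale:
    handle(k)
    print(k)
record(elems)
elems = elems + elems // elems % k
elems = elems + scale % (depth * nums)
print(elems)

7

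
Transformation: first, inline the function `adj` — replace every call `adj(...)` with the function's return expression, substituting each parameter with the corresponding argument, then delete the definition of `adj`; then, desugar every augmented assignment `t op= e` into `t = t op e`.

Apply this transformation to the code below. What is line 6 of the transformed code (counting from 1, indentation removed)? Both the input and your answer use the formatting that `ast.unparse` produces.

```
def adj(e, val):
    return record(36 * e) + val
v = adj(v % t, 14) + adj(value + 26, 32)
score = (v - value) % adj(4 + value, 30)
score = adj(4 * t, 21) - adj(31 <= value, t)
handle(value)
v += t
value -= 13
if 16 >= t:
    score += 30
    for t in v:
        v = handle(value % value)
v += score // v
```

Transformed code:
v = record(36 * (v % t)) + 14 + (record(36 * (value + 26)) + 32)
score = (v - value) % (record(36 * (4 + value)) + 30)
score = record(36 * (4 * t)) + 21 - (record(36 * (31 <= value)) + t)
handle(value)
v = v + t
value = value - 13
if 16 >= t:
    score = score + 30
    for t in v:
        v = handle(value % value)
v = v + score // v

value = value - 13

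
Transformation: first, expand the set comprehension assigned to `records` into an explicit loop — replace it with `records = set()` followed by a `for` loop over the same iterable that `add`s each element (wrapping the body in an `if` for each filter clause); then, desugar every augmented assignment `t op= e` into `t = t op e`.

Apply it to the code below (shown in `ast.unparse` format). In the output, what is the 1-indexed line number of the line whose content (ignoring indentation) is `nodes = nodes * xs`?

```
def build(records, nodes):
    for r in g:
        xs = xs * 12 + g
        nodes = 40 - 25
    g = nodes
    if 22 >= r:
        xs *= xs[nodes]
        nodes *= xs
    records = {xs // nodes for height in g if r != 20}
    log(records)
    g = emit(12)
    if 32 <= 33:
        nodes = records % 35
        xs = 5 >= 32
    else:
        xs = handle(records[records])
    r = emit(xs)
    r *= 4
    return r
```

Transformed code:
def build(records, nodes):
    for r in g:
        xs = xs * 12 + g
        nodes = 40 - 25
    g = nodes
    if 22 >= r:
        xs = xs * xs[nodes]
        nodes = nodes * xs
    records = set()
    for height in g:
        if r != 20:
            records.add(xs // nodes)
    log(records)
    g = emit(12)
    if 32 <= 33:
        nodes = records % 35
        xs = 5 >= 32
    else:
        xs = handle(records[records])
    r = emit(xs)
    r = r * 4
    return r

8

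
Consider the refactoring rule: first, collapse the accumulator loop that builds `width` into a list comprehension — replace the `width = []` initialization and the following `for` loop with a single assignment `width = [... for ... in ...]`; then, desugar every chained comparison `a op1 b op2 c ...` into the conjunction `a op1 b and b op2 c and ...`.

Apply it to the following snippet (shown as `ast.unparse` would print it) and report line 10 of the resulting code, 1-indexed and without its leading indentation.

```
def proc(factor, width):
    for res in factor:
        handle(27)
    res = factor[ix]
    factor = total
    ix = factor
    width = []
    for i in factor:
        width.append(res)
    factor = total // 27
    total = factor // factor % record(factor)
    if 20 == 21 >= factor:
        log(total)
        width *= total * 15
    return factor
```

Transformed code:
def proc(factor, width):
    for res in factor:
        handle(27)
    res = factor[ix]
    factor = total
    ix = factor
    width = [res for i in factor]
    factor = total // 27
    total = factor // factor % record(factor)
    if 20 == 21 and 21 >= factor:
        log(total)
        width *= total * 15
    return factor

if 20 == 21 and 21 >= factor:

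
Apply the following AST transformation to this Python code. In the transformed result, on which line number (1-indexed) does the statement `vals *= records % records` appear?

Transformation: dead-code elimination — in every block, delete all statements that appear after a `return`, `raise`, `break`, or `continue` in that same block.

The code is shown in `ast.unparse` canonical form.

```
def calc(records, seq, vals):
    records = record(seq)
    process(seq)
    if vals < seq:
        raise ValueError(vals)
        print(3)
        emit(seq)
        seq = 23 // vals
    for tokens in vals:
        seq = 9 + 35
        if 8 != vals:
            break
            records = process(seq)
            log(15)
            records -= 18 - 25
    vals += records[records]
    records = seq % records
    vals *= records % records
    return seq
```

Transformed code:
def calc(records, seq, vals):
    records = record(seq)
    process(seq)
    if vals < seq:
        raise ValueError(vals)
    for tokens in vals:
        seq = 9 + 35
        if 8 != vals:
            break
    vals += records[records]
    records = seq % records
    vals *= records % records
    return seq

12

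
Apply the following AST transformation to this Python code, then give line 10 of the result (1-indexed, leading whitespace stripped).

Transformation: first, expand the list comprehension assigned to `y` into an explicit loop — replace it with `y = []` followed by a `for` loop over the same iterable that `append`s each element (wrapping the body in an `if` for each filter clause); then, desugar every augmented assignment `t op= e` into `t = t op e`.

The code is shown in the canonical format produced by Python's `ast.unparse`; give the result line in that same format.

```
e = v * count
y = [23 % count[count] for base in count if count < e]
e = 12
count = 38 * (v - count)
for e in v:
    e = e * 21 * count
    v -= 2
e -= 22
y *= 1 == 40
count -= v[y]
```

Transformed code:
e = v * count
y = []
for base in count:
    if count < e:
        y.append(23 % count[count])
e = 12
count = 38 * (v - count)
for e in v:
    e = e * 21 * count
    v = v - 2
e = e - 22
y = y * (1 == 40)
count = count - v[y]

v = v - 2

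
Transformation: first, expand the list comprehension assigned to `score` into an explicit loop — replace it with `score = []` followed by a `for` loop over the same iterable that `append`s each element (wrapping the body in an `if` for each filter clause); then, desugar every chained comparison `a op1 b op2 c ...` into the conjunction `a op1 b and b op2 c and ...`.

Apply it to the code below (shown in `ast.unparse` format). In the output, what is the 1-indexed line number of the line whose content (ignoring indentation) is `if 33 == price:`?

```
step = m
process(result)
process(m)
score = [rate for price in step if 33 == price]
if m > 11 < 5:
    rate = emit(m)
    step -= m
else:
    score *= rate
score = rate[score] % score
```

Transformed code:
step = m
process(result)
process(m)
score = []
for price in step:
    if 33 == price:
        score.append(rate)
if m > 11 and 11 < 5:
    rate = emit(m)
    step -= m
else:
    score *= rate
score = rate[score] % score

6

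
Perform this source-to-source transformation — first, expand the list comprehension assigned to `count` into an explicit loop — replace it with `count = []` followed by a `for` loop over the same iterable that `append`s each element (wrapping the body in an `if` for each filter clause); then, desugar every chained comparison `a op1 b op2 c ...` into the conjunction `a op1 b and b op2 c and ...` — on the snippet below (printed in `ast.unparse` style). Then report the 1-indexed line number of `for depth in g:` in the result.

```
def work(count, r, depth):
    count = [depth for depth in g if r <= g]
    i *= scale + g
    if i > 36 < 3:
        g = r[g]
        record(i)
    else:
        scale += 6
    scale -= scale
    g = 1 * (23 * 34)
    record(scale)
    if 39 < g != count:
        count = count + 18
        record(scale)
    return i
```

3

Transformed code:
def work(count, r, depth):
    count = []
    for depth in g:
        if r <= g:
            count.append(depth)
    i *= scale + g
    if i > 36 and 36 < 3:
        g = r[g]
        record(i)
    else:
        scale += 6
    scale -= scale
    g = 1 * (23 * 34)
    record(scale)
    if 39 < g and g != count:
        count = count + 18
        record(scale)
    return i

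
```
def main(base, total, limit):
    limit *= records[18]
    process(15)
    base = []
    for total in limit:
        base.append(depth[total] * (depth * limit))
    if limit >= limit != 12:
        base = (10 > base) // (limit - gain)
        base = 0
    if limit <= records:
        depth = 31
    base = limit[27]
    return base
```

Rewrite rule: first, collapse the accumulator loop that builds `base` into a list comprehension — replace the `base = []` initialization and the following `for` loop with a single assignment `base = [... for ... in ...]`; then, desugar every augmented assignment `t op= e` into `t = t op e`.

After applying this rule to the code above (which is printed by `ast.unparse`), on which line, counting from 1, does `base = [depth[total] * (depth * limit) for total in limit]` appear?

4

Transformed code:
def main(base, total, limit):
    limit = limit * records[18]
    process(15)
    base = [depth[total] * (depth * limit) for total in limit]
    if limit >= limit != 12:
        base = (10 > base) // (limit - gain)
        base = 0
    if limit <= records:
        depth = 31
    base = limit[27]
    return base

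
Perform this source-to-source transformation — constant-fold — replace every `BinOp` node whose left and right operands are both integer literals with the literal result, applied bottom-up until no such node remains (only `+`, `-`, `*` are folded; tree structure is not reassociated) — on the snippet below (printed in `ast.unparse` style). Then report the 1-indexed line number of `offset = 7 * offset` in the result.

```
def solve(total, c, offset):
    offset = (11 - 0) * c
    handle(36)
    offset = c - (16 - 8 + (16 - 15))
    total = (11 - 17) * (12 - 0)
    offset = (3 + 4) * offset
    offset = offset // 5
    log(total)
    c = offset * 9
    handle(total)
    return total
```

Transformed code:
def solve(total, c, offset):
    offset = 11 * c
    handle(36)
    offset = c - 9
    total = -72
    offset = 7 * offset
    offset = offset // 5
    log(total)
    c = offset * 9
    handle(total)
    return total

6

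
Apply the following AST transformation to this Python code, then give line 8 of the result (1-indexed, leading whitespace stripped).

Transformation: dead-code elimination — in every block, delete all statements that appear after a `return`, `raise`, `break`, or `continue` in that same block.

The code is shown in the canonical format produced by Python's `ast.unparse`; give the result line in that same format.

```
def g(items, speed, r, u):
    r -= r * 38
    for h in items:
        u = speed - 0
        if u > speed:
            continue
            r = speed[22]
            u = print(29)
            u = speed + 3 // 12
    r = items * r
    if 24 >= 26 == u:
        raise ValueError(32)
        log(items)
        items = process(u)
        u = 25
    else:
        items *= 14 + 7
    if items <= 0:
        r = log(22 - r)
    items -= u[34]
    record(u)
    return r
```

Transformed code:
def g(items, speed, r, u):
    r -= r * 38
    for h in items:
        u = speed - 0
        if u > speed:
            continue
    r = items * r
    if 24 >= 26 == u:
        raise ValueError(32)
    else:
        items *= 14 + 7
    if items <= 0:
        r = log(22 - r)
    items -= u[34]
    record(u)
    return r

if 24 >= 26 == u:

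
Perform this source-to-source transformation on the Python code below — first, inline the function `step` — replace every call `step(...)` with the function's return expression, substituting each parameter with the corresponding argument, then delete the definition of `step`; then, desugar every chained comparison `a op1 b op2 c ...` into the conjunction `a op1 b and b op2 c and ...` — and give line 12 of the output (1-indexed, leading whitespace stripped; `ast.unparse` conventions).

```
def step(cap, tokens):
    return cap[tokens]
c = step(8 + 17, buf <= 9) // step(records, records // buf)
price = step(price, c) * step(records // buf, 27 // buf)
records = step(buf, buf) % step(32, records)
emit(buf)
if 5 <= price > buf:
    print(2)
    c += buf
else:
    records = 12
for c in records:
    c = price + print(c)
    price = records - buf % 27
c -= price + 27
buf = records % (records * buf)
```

price = records - buf % 27

Transformed code:
c = (8 + 17)[buf <= 9] // records[records // buf]
price = price[c] * (records // buf)[27 // buf]
records = buf[buf] % 32[records]
emit(buf)
if 5 <= price and price > buf:
    print(2)
    c += buf
else:
    records = 12
for c in records:
    c = price + print(c)
    price = records - buf % 27
c -= price + 27
buf = records % (records * buf)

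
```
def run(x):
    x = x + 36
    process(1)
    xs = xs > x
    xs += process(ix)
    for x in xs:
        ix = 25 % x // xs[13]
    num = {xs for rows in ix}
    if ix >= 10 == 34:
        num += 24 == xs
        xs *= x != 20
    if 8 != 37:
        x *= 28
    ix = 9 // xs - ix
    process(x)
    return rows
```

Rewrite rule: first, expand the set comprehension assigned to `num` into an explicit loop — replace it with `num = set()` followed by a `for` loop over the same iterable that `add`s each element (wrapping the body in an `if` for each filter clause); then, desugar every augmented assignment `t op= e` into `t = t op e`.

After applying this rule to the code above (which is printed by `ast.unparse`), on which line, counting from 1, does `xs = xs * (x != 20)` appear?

Transformed code:
def run(x):
    x = x + 36
    process(1)
    xs = xs > x
    xs = xs + process(ix)
    for x in xs:
        ix = 25 % x // xs[13]
    num = set()
    for rows in ix:
        num.add(xs)
    if ix >= 10 == 34:
        num = num + (24 == xs)
        xs = xs * (x != 20)
    if 8 != 37:
        x = x * 28
    ix = 9 // xs - ix
    process(x)
    return rows

13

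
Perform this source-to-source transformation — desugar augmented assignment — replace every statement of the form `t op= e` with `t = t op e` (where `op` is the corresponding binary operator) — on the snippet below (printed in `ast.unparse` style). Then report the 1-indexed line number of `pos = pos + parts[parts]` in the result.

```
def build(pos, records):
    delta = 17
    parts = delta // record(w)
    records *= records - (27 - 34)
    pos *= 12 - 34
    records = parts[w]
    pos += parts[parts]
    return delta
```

Transformed code:
def build(pos, records):
    delta = 17
    parts = delta // record(w)
    records = records * (records - (27 - 34))
    pos = pos * (12 - 34)
    records = parts[w]
    pos = pos + parts[parts]
    return delta

7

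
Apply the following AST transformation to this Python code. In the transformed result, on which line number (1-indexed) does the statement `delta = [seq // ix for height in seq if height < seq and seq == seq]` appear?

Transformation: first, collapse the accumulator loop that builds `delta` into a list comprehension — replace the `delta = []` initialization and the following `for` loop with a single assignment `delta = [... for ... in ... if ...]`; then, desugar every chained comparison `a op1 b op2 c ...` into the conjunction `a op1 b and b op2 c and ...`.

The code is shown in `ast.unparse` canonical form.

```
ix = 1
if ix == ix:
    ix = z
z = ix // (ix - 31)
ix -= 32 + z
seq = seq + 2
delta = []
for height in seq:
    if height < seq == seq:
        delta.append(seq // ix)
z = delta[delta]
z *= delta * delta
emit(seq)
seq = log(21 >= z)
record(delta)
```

7

Transformed code:
ix = 1
if ix == ix:
    ix = z
z = ix // (ix - 31)
ix -= 32 + z
seq = seq + 2
delta = [seq // ix for height in seq if height < seq and seq == seq]
z = delta[delta]
z *= delta * delta
emit(seq)
seq = log(21 >= z)
record(delta)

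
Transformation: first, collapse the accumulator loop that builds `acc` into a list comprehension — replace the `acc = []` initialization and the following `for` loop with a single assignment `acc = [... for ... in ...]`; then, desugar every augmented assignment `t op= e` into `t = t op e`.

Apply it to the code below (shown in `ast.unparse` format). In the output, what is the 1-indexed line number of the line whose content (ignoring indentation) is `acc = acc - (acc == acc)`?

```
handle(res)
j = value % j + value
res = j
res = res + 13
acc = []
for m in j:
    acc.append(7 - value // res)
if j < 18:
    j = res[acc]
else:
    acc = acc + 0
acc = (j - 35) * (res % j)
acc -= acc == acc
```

11

Transformed code:
handle(res)
j = value % j + value
res = j
res = res + 13
acc = [7 - value // res for m in j]
if j < 18:
    j = res[acc]
else:
    acc = acc + 0
acc = (j - 35) * (res % j)
acc = acc - (acc == acc)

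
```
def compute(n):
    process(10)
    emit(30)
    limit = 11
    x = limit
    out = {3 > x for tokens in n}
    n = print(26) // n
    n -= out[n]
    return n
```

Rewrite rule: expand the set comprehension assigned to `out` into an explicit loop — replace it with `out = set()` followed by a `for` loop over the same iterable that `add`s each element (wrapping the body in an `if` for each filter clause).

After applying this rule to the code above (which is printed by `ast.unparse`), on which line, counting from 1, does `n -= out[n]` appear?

Transformed code:
def compute(n):
    process(10)
    emit(30)
    limit = 11
    x = limit
    out = set()
    for tokens in n:
        out.add(3 > x)
    n = print(26) // n
    n -= out[n]
    return n

10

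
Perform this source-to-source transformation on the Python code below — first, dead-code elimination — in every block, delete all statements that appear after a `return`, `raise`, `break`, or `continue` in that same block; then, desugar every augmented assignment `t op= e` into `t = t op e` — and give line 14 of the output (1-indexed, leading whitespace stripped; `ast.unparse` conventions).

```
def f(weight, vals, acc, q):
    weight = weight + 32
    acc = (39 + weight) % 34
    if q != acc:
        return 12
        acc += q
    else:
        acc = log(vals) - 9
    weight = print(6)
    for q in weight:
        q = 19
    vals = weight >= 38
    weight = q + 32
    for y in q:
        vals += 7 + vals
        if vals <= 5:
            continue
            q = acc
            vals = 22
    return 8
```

Transformed code:
def f(weight, vals, acc, q):
    weight = weight + 32
    acc = (39 + weight) % 34
    if q != acc:
        return 12
    else:
        acc = log(vals) - 9
    weight = print(6)
    for q in weight:
        q = 19
    vals = weight >= 38
    weight = q + 32
    for y in q:
        vals = vals + (7 + vals)
        if vals <= 5:
            continue
    return 8

vals = vals + (7 + vals)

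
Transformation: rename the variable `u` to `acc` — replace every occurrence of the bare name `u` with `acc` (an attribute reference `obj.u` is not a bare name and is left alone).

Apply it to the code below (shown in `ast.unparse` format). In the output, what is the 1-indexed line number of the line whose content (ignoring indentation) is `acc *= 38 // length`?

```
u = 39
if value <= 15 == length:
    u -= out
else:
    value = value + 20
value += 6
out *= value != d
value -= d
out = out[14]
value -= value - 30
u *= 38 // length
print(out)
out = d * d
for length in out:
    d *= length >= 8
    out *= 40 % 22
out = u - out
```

Transformed code:
acc = 39
if value <= 15 == length:
    acc -= out
else:
    value = value + 20
value += 6
out *= value != d
value -= d
out = out[14]
value -= value - 30
acc *= 38 // length
print(out)
out = d * d
for length in out:
    d *= length >= 8
    out *= 40 % 22
out = acc - out

11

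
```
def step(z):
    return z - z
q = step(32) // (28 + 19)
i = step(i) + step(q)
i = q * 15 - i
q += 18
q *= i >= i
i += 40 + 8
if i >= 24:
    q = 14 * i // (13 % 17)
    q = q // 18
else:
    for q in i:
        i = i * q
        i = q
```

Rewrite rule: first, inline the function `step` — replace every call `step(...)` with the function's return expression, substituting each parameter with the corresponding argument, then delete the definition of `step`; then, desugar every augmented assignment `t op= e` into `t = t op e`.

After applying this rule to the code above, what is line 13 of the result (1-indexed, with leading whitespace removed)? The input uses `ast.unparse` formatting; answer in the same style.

i = q

Transformed code:
q = (32 - 32) // (28 + 19)
i = i - i + (q - q)
i = q * 15 - i
q = q + 18
q = q * (i >= i)
i = i + (40 + 8)
if i >= 24:
    q = 14 * i // (13 % 17)
    q = q // 18
else:
    for q in i:
        i = i * q
        i = q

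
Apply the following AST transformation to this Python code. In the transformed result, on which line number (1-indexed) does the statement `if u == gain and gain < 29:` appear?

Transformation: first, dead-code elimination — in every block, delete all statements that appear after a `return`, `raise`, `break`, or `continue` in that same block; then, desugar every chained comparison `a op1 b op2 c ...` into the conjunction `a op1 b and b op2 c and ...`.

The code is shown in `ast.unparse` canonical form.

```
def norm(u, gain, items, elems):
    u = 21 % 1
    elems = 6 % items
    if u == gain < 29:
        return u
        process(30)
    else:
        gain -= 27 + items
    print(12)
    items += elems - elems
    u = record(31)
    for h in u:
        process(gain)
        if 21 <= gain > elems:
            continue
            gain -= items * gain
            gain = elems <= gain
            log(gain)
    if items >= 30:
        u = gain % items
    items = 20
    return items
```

Transformed code:
def norm(u, gain, items, elems):
    u = 21 % 1
    elems = 6 % items
    if u == gain and gain < 29:
        return u
    else:
        gain -= 27 + items
    print(12)
    items += elems - elems
    u = record(31)
    for h in u:
        process(gain)
        if 21 <= gain and gain > elems:
            continue
    if items >= 30:
        u = gain % items
    items = 20
    return items

4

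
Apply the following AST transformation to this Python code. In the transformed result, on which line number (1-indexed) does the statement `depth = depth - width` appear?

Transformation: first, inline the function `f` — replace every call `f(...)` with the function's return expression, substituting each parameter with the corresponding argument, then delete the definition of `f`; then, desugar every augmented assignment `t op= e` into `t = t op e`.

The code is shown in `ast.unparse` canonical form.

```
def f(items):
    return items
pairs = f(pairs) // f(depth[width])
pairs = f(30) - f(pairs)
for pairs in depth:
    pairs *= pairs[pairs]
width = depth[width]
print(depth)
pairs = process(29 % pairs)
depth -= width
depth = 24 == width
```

8

Transformed code:
pairs = pairs // depth[width]
pairs = 30 - pairs
for pairs in depth:
    pairs = pairs * pairs[pairs]
width = depth[width]
print(depth)
pairs = process(29 % pairs)
depth = depth - width
depth = 24 == width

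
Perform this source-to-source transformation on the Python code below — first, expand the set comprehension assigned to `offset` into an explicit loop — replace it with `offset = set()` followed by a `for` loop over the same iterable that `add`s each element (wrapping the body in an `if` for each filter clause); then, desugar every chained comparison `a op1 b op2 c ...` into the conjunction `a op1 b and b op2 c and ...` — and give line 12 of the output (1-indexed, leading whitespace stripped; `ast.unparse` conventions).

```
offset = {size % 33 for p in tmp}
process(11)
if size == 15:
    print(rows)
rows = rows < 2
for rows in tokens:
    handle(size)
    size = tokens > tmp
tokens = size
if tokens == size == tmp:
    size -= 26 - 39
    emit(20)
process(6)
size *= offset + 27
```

Transformed code:
offset = set()
for p in tmp:
    offset.add(size % 33)
process(11)
if size == 15:
    print(rows)
rows = rows < 2
for rows in tokens:
    handle(size)
    size = tokens > tmp
tokens = size
if tokens == size and size == tmp:
    size -= 26 - 39
    emit(20)
process(6)
size *= offset + 27

if tokens == size and size == tmp:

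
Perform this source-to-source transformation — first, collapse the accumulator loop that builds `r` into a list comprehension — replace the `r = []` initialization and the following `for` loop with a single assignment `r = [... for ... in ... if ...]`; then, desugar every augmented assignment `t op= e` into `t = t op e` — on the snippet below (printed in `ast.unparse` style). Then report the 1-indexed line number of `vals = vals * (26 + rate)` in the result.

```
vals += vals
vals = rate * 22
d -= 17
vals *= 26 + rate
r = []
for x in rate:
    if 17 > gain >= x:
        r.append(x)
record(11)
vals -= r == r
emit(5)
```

Transformed code:
vals = vals + vals
vals = rate * 22
d = d - 17
vals = vals * (26 + rate)
r = [x for x in rate if 17 > gain >= x]
record(11)
vals = vals - (r == r)
emit(5)

4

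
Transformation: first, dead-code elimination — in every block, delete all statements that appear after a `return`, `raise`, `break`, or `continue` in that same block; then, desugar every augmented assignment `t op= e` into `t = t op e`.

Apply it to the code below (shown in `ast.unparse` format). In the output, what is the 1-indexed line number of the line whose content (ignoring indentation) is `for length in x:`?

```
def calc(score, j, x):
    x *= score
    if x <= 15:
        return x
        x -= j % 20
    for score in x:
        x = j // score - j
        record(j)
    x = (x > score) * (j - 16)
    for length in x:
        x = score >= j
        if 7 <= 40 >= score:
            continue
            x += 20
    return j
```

9

Transformed code:
def calc(score, j, x):
    x = x * score
    if x <= 15:
        return x
    for score in x:
        x = j // score - j
        record(j)
    x = (x > score) * (j - 16)
    for length in x:
        x = score >= j
        if 7 <= 40 >= score:
            continue
    return j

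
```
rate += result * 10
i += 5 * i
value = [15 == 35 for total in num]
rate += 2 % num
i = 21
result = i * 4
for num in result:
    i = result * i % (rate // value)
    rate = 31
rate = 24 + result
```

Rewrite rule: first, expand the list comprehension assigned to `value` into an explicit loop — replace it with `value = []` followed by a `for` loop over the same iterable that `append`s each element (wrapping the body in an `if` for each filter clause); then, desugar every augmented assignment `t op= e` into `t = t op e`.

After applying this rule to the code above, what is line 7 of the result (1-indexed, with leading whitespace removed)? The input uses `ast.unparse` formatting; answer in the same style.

Transformed code:
rate = rate + result * 10
i = i + 5 * i
value = []
for total in num:
    value.append(15 == 35)
rate = rate + 2 % num
i = 21
result = i * 4
for num in result:
    i = result * i % (rate // value)
    rate = 31
rate = 24 + result

i = 21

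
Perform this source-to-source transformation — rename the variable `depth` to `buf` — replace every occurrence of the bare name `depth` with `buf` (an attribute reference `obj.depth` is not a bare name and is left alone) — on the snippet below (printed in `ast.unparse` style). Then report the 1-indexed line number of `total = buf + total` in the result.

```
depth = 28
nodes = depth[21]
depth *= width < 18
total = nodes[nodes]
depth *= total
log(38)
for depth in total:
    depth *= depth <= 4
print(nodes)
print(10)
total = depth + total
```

11

Transformed code:
buf = 28
nodes = buf[21]
buf *= width < 18
total = nodes[nodes]
buf *= total
log(38)
for buf in total:
    buf *= buf <= 4
print(nodes)
print(10)
total = buf + total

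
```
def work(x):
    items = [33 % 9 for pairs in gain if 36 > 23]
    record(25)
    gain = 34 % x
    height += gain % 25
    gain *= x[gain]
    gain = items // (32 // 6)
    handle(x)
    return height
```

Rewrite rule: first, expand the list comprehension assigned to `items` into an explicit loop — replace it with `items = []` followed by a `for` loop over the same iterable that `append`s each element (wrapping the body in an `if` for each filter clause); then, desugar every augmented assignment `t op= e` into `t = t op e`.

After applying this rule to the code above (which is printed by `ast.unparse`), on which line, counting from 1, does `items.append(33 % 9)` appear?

5

Transformed code:
def work(x):
    items = []
    for pairs in gain:
        if 36 > 23:
            items.append(33 % 9)
    record(25)
    gain = 34 % x
    height = height + gain % 25
    gain = gain * x[gain]
    gain = items // (32 // 6)
    handle(x)
    return height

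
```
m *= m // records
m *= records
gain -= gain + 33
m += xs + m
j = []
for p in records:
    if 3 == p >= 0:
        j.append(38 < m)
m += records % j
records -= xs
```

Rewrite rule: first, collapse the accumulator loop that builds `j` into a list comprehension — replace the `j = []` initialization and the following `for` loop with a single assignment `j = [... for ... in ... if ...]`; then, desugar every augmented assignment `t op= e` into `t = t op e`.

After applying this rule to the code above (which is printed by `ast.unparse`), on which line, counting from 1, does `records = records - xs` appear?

7

Transformed code:
m = m * (m // records)
m = m * records
gain = gain - (gain + 33)
m = m + (xs + m)
j = [38 < m for p in records if 3 == p >= 0]
m = m + records % j
records = records - xs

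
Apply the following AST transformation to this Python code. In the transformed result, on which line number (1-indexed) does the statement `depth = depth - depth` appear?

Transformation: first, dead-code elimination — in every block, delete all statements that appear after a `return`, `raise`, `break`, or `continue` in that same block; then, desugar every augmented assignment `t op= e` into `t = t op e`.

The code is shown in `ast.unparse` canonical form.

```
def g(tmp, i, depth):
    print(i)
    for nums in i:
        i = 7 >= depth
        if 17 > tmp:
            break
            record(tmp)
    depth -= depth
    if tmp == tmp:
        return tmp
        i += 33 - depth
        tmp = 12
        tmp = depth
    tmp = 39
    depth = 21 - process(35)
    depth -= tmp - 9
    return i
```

Transformed code:
def g(tmp, i, depth):
    print(i)
    for nums in i:
        i = 7 >= depth
        if 17 > tmp:
            break
    depth = depth - depth
    if tmp == tmp:
        return tmp
    tmp = 39
    depth = 21 - process(35)
    depth = depth - (tmp - 9)
    return i

7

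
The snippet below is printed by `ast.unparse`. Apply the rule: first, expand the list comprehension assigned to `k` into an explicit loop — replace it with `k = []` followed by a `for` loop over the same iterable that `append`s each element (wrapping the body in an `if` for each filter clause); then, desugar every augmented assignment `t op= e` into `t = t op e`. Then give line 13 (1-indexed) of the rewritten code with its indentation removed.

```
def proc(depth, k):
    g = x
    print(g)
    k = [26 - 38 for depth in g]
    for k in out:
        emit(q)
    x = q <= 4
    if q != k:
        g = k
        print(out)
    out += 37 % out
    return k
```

out = out + 37 % out

Transformed code:
def proc(depth, k):
    g = x
    print(g)
    k = []
    for depth in g:
        k.append(26 - 38)
    for k in out:
        emit(q)
    x = q <= 4
    if q != k:
        g = k
        print(out)
    out = out + 37 % out
    return k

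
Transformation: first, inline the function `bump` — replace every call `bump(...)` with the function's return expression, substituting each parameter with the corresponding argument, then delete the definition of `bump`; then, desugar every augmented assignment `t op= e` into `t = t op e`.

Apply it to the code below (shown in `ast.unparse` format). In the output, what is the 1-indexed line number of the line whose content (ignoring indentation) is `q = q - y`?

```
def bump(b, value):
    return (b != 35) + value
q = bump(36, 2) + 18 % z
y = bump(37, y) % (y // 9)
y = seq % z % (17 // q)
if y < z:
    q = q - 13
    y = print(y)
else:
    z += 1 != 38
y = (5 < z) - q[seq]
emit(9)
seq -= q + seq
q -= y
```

Transformed code:
q = (36 != 35) + 2 + 18 % z
y = ((37 != 35) + y) % (y // 9)
y = seq % z % (17 // q)
if y < z:
    q = q - 13
    y = print(y)
else:
    z = z + (1 != 38)
y = (5 < z) - q[seq]
emit(9)
seq = seq - (q + seq)
q = q - y

12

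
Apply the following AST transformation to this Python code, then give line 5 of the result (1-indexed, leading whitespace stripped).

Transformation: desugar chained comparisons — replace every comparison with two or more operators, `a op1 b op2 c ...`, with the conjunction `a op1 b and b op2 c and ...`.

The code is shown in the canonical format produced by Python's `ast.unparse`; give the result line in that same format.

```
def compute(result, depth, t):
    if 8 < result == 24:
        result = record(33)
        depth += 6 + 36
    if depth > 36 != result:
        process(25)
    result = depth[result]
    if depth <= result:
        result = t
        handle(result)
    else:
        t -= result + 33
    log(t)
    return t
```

Transformed code:
def compute(result, depth, t):
    if 8 < result and result == 24:
        result = record(33)
        depth += 6 + 36
    if depth > 36 and 36 != result:
        process(25)
    result = depth[result]
    if depth <= result:
        result = t
        handle(result)
    else:
        t -= result + 33
    log(t)
    return t

if depth > 36 and 36 != result:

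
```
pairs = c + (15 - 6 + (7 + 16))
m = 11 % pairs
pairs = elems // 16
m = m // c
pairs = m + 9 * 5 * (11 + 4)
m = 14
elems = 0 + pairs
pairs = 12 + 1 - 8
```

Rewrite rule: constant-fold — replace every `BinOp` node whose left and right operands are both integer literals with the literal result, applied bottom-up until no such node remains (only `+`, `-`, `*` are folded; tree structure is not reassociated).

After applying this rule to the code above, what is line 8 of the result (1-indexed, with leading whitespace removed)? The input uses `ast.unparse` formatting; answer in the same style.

pairs = 5

Transformed code:
pairs = c + 32
m = 11 % pairs
pairs = elems // 16
m = m // c
pairs = m + 675
m = 14
elems = 0 + pairs
pairs = 5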